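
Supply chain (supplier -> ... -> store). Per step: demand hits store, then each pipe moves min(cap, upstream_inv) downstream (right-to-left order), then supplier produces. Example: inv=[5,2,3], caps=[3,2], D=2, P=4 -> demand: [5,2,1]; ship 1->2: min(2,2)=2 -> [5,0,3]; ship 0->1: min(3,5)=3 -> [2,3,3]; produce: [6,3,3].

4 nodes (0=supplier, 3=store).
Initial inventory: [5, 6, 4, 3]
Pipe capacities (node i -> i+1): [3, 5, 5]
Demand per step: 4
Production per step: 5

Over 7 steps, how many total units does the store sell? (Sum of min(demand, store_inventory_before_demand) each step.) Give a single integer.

Answer: 25

Derivation:
Step 1: sold=3 (running total=3) -> [7 4 5 4]
Step 2: sold=4 (running total=7) -> [9 3 4 5]
Step 3: sold=4 (running total=11) -> [11 3 3 5]
Step 4: sold=4 (running total=15) -> [13 3 3 4]
Step 5: sold=4 (running total=19) -> [15 3 3 3]
Step 6: sold=3 (running total=22) -> [17 3 3 3]
Step 7: sold=3 (running total=25) -> [19 3 3 3]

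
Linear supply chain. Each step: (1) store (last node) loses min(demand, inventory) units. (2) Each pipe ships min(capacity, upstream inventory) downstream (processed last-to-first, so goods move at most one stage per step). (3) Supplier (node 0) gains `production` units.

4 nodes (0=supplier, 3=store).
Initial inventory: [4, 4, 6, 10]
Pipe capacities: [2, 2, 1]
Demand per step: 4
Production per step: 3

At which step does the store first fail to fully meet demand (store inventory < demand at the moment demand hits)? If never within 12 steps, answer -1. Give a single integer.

Step 1: demand=4,sold=4 ship[2->3]=1 ship[1->2]=2 ship[0->1]=2 prod=3 -> [5 4 7 7]
Step 2: demand=4,sold=4 ship[2->3]=1 ship[1->2]=2 ship[0->1]=2 prod=3 -> [6 4 8 4]
Step 3: demand=4,sold=4 ship[2->3]=1 ship[1->2]=2 ship[0->1]=2 prod=3 -> [7 4 9 1]
Step 4: demand=4,sold=1 ship[2->3]=1 ship[1->2]=2 ship[0->1]=2 prod=3 -> [8 4 10 1]
Step 5: demand=4,sold=1 ship[2->3]=1 ship[1->2]=2 ship[0->1]=2 prod=3 -> [9 4 11 1]
Step 6: demand=4,sold=1 ship[2->3]=1 ship[1->2]=2 ship[0->1]=2 prod=3 -> [10 4 12 1]
Step 7: demand=4,sold=1 ship[2->3]=1 ship[1->2]=2 ship[0->1]=2 prod=3 -> [11 4 13 1]
Step 8: demand=4,sold=1 ship[2->3]=1 ship[1->2]=2 ship[0->1]=2 prod=3 -> [12 4 14 1]
Step 9: demand=4,sold=1 ship[2->3]=1 ship[1->2]=2 ship[0->1]=2 prod=3 -> [13 4 15 1]
Step 10: demand=4,sold=1 ship[2->3]=1 ship[1->2]=2 ship[0->1]=2 prod=3 -> [14 4 16 1]
Step 11: demand=4,sold=1 ship[2->3]=1 ship[1->2]=2 ship[0->1]=2 prod=3 -> [15 4 17 1]
Step 12: demand=4,sold=1 ship[2->3]=1 ship[1->2]=2 ship[0->1]=2 prod=3 -> [16 4 18 1]
First stockout at step 4

4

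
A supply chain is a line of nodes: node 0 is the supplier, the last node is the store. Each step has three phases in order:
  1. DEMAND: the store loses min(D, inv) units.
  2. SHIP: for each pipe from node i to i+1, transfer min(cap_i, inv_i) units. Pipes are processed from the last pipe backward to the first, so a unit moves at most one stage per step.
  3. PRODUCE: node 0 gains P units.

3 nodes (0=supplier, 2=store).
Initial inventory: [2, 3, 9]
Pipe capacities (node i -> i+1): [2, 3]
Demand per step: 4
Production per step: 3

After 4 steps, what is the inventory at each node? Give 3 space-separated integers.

Step 1: demand=4,sold=4 ship[1->2]=3 ship[0->1]=2 prod=3 -> inv=[3 2 8]
Step 2: demand=4,sold=4 ship[1->2]=2 ship[0->1]=2 prod=3 -> inv=[4 2 6]
Step 3: demand=4,sold=4 ship[1->2]=2 ship[0->1]=2 prod=3 -> inv=[5 2 4]
Step 4: demand=4,sold=4 ship[1->2]=2 ship[0->1]=2 prod=3 -> inv=[6 2 2]

6 2 2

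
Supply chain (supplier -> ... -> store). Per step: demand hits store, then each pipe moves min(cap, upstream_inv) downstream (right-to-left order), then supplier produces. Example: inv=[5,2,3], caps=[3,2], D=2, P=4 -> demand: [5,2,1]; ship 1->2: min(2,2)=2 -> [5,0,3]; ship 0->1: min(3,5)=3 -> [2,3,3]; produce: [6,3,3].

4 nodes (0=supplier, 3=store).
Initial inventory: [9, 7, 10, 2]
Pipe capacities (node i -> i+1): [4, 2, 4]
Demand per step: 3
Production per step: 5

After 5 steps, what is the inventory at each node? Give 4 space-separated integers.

Step 1: demand=3,sold=2 ship[2->3]=4 ship[1->2]=2 ship[0->1]=4 prod=5 -> inv=[10 9 8 4]
Step 2: demand=3,sold=3 ship[2->3]=4 ship[1->2]=2 ship[0->1]=4 prod=5 -> inv=[11 11 6 5]
Step 3: demand=3,sold=3 ship[2->3]=4 ship[1->2]=2 ship[0->1]=4 prod=5 -> inv=[12 13 4 6]
Step 4: demand=3,sold=3 ship[2->3]=4 ship[1->2]=2 ship[0->1]=4 prod=5 -> inv=[13 15 2 7]
Step 5: demand=3,sold=3 ship[2->3]=2 ship[1->2]=2 ship[0->1]=4 prod=5 -> inv=[14 17 2 6]

14 17 2 6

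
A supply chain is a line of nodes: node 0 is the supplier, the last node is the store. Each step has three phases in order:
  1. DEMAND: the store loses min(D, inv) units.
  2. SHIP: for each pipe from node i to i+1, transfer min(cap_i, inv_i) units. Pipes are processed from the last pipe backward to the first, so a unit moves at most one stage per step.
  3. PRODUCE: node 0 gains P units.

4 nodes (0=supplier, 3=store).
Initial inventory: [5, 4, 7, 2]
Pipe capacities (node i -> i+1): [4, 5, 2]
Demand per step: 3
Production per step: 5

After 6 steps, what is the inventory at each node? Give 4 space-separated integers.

Step 1: demand=3,sold=2 ship[2->3]=2 ship[1->2]=4 ship[0->1]=4 prod=5 -> inv=[6 4 9 2]
Step 2: demand=3,sold=2 ship[2->3]=2 ship[1->2]=4 ship[0->1]=4 prod=5 -> inv=[7 4 11 2]
Step 3: demand=3,sold=2 ship[2->3]=2 ship[1->2]=4 ship[0->1]=4 prod=5 -> inv=[8 4 13 2]
Step 4: demand=3,sold=2 ship[2->3]=2 ship[1->2]=4 ship[0->1]=4 prod=5 -> inv=[9 4 15 2]
Step 5: demand=3,sold=2 ship[2->3]=2 ship[1->2]=4 ship[0->1]=4 prod=5 -> inv=[10 4 17 2]
Step 6: demand=3,sold=2 ship[2->3]=2 ship[1->2]=4 ship[0->1]=4 prod=5 -> inv=[11 4 19 2]

11 4 19 2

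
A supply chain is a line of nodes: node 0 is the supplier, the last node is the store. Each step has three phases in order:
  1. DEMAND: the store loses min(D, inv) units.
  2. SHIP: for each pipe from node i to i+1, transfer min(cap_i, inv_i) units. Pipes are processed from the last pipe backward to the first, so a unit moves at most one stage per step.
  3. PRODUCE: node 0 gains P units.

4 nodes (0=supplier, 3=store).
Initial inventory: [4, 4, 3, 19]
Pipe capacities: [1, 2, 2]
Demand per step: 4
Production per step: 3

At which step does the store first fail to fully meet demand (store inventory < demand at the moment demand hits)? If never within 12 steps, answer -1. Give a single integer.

Step 1: demand=4,sold=4 ship[2->3]=2 ship[1->2]=2 ship[0->1]=1 prod=3 -> [6 3 3 17]
Step 2: demand=4,sold=4 ship[2->3]=2 ship[1->2]=2 ship[0->1]=1 prod=3 -> [8 2 3 15]
Step 3: demand=4,sold=4 ship[2->3]=2 ship[1->2]=2 ship[0->1]=1 prod=3 -> [10 1 3 13]
Step 4: demand=4,sold=4 ship[2->3]=2 ship[1->2]=1 ship[0->1]=1 prod=3 -> [12 1 2 11]
Step 5: demand=4,sold=4 ship[2->3]=2 ship[1->2]=1 ship[0->1]=1 prod=3 -> [14 1 1 9]
Step 6: demand=4,sold=4 ship[2->3]=1 ship[1->2]=1 ship[0->1]=1 prod=3 -> [16 1 1 6]
Step 7: demand=4,sold=4 ship[2->3]=1 ship[1->2]=1 ship[0->1]=1 prod=3 -> [18 1 1 3]
Step 8: demand=4,sold=3 ship[2->3]=1 ship[1->2]=1 ship[0->1]=1 prod=3 -> [20 1 1 1]
Step 9: demand=4,sold=1 ship[2->3]=1 ship[1->2]=1 ship[0->1]=1 prod=3 -> [22 1 1 1]
Step 10: demand=4,sold=1 ship[2->3]=1 ship[1->2]=1 ship[0->1]=1 prod=3 -> [24 1 1 1]
Step 11: demand=4,sold=1 ship[2->3]=1 ship[1->2]=1 ship[0->1]=1 prod=3 -> [26 1 1 1]
Step 12: demand=4,sold=1 ship[2->3]=1 ship[1->2]=1 ship[0->1]=1 prod=3 -> [28 1 1 1]
First stockout at step 8

8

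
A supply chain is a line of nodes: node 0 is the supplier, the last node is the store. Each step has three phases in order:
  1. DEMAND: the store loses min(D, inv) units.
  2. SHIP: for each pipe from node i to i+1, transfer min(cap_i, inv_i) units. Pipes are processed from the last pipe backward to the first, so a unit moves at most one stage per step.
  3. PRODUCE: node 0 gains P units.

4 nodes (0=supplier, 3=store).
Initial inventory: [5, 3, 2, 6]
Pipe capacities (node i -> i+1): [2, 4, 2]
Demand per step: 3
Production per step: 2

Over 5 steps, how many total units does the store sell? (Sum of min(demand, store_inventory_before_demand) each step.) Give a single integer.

Answer: 14

Derivation:
Step 1: sold=3 (running total=3) -> [5 2 3 5]
Step 2: sold=3 (running total=6) -> [5 2 3 4]
Step 3: sold=3 (running total=9) -> [5 2 3 3]
Step 4: sold=3 (running total=12) -> [5 2 3 2]
Step 5: sold=2 (running total=14) -> [5 2 3 2]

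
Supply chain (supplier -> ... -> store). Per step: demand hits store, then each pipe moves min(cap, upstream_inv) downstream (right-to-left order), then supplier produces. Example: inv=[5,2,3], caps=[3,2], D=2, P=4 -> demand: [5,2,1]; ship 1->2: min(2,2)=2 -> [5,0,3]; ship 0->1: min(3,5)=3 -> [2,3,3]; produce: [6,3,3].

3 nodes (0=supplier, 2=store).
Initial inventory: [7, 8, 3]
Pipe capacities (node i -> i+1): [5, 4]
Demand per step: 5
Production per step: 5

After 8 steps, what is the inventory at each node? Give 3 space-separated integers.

Step 1: demand=5,sold=3 ship[1->2]=4 ship[0->1]=5 prod=5 -> inv=[7 9 4]
Step 2: demand=5,sold=4 ship[1->2]=4 ship[0->1]=5 prod=5 -> inv=[7 10 4]
Step 3: demand=5,sold=4 ship[1->2]=4 ship[0->1]=5 prod=5 -> inv=[7 11 4]
Step 4: demand=5,sold=4 ship[1->2]=4 ship[0->1]=5 prod=5 -> inv=[7 12 4]
Step 5: demand=5,sold=4 ship[1->2]=4 ship[0->1]=5 prod=5 -> inv=[7 13 4]
Step 6: demand=5,sold=4 ship[1->2]=4 ship[0->1]=5 prod=5 -> inv=[7 14 4]
Step 7: demand=5,sold=4 ship[1->2]=4 ship[0->1]=5 prod=5 -> inv=[7 15 4]
Step 8: demand=5,sold=4 ship[1->2]=4 ship[0->1]=5 prod=5 -> inv=[7 16 4]

7 16 4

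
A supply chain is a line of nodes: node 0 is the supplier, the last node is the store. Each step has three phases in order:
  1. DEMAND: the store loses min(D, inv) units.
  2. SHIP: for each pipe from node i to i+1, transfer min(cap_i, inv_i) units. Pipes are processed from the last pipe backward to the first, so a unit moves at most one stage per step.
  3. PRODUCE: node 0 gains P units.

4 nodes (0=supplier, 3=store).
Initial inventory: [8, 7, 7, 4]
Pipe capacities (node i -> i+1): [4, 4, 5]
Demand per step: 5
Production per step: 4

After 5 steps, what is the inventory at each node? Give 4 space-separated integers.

Step 1: demand=5,sold=4 ship[2->3]=5 ship[1->2]=4 ship[0->1]=4 prod=4 -> inv=[8 7 6 5]
Step 2: demand=5,sold=5 ship[2->3]=5 ship[1->2]=4 ship[0->1]=4 prod=4 -> inv=[8 7 5 5]
Step 3: demand=5,sold=5 ship[2->3]=5 ship[1->2]=4 ship[0->1]=4 prod=4 -> inv=[8 7 4 5]
Step 4: demand=5,sold=5 ship[2->3]=4 ship[1->2]=4 ship[0->1]=4 prod=4 -> inv=[8 7 4 4]
Step 5: demand=5,sold=4 ship[2->3]=4 ship[1->2]=4 ship[0->1]=4 prod=4 -> inv=[8 7 4 4]

8 7 4 4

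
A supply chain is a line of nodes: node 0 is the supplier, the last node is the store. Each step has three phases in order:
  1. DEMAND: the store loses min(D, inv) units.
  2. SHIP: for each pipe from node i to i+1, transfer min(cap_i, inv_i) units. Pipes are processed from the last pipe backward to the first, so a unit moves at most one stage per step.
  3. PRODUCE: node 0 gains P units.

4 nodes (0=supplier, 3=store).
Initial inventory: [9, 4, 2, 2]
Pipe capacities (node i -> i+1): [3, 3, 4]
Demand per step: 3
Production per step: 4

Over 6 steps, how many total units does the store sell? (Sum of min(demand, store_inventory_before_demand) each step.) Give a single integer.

Answer: 16

Derivation:
Step 1: sold=2 (running total=2) -> [10 4 3 2]
Step 2: sold=2 (running total=4) -> [11 4 3 3]
Step 3: sold=3 (running total=7) -> [12 4 3 3]
Step 4: sold=3 (running total=10) -> [13 4 3 3]
Step 5: sold=3 (running total=13) -> [14 4 3 3]
Step 6: sold=3 (running total=16) -> [15 4 3 3]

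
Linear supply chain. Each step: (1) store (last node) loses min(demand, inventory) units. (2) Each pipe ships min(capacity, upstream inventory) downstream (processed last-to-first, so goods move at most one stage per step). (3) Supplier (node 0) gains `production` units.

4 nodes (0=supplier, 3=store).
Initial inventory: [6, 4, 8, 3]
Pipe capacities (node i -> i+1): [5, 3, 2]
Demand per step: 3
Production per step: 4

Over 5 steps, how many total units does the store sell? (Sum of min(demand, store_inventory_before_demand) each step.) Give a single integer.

Step 1: sold=3 (running total=3) -> [5 6 9 2]
Step 2: sold=2 (running total=5) -> [4 8 10 2]
Step 3: sold=2 (running total=7) -> [4 9 11 2]
Step 4: sold=2 (running total=9) -> [4 10 12 2]
Step 5: sold=2 (running total=11) -> [4 11 13 2]

Answer: 11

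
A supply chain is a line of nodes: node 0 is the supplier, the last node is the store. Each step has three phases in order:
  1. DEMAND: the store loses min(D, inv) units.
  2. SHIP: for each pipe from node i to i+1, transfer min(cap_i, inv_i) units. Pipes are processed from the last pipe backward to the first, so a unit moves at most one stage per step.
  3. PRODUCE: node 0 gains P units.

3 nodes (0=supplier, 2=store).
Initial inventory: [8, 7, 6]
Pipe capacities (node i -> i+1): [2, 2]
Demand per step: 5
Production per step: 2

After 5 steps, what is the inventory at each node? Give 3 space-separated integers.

Step 1: demand=5,sold=5 ship[1->2]=2 ship[0->1]=2 prod=2 -> inv=[8 7 3]
Step 2: demand=5,sold=3 ship[1->2]=2 ship[0->1]=2 prod=2 -> inv=[8 7 2]
Step 3: demand=5,sold=2 ship[1->2]=2 ship[0->1]=2 prod=2 -> inv=[8 7 2]
Step 4: demand=5,sold=2 ship[1->2]=2 ship[0->1]=2 prod=2 -> inv=[8 7 2]
Step 5: demand=5,sold=2 ship[1->2]=2 ship[0->1]=2 prod=2 -> inv=[8 7 2]

8 7 2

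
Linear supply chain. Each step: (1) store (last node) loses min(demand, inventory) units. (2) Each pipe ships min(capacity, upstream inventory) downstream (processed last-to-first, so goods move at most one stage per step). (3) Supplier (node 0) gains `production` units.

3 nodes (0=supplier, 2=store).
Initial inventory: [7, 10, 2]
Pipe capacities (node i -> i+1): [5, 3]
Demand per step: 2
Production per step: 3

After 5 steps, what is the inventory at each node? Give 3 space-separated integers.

Step 1: demand=2,sold=2 ship[1->2]=3 ship[0->1]=5 prod=3 -> inv=[5 12 3]
Step 2: demand=2,sold=2 ship[1->2]=3 ship[0->1]=5 prod=3 -> inv=[3 14 4]
Step 3: demand=2,sold=2 ship[1->2]=3 ship[0->1]=3 prod=3 -> inv=[3 14 5]
Step 4: demand=2,sold=2 ship[1->2]=3 ship[0->1]=3 prod=3 -> inv=[3 14 6]
Step 5: demand=2,sold=2 ship[1->2]=3 ship[0->1]=3 prod=3 -> inv=[3 14 7]

3 14 7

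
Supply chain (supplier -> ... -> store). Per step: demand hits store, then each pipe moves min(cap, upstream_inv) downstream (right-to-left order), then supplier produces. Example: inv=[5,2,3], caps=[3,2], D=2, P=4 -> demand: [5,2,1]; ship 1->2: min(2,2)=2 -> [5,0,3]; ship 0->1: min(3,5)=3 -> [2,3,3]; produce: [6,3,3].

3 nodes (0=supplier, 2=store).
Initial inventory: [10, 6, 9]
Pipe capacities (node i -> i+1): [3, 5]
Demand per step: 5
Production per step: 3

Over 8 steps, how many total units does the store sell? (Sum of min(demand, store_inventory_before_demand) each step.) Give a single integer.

Step 1: sold=5 (running total=5) -> [10 4 9]
Step 2: sold=5 (running total=10) -> [10 3 8]
Step 3: sold=5 (running total=15) -> [10 3 6]
Step 4: sold=5 (running total=20) -> [10 3 4]
Step 5: sold=4 (running total=24) -> [10 3 3]
Step 6: sold=3 (running total=27) -> [10 3 3]
Step 7: sold=3 (running total=30) -> [10 3 3]
Step 8: sold=3 (running total=33) -> [10 3 3]

Answer: 33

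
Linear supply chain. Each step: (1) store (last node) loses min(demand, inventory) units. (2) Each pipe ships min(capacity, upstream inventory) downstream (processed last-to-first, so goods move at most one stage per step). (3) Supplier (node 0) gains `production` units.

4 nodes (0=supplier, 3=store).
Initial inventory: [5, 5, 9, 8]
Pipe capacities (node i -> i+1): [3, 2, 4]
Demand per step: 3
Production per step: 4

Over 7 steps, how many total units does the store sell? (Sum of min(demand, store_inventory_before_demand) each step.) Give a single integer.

Step 1: sold=3 (running total=3) -> [6 6 7 9]
Step 2: sold=3 (running total=6) -> [7 7 5 10]
Step 3: sold=3 (running total=9) -> [8 8 3 11]
Step 4: sold=3 (running total=12) -> [9 9 2 11]
Step 5: sold=3 (running total=15) -> [10 10 2 10]
Step 6: sold=3 (running total=18) -> [11 11 2 9]
Step 7: sold=3 (running total=21) -> [12 12 2 8]

Answer: 21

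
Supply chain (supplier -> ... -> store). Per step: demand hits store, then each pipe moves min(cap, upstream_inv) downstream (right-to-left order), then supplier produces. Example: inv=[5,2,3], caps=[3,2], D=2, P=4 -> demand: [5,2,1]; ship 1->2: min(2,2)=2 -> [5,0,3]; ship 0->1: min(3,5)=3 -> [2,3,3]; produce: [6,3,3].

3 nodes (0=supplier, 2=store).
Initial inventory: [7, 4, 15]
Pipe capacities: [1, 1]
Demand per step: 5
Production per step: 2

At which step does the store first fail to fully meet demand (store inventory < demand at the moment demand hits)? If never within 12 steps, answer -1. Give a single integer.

Step 1: demand=5,sold=5 ship[1->2]=1 ship[0->1]=1 prod=2 -> [8 4 11]
Step 2: demand=5,sold=5 ship[1->2]=1 ship[0->1]=1 prod=2 -> [9 4 7]
Step 3: demand=5,sold=5 ship[1->2]=1 ship[0->1]=1 prod=2 -> [10 4 3]
Step 4: demand=5,sold=3 ship[1->2]=1 ship[0->1]=1 prod=2 -> [11 4 1]
Step 5: demand=5,sold=1 ship[1->2]=1 ship[0->1]=1 prod=2 -> [12 4 1]
Step 6: demand=5,sold=1 ship[1->2]=1 ship[0->1]=1 prod=2 -> [13 4 1]
Step 7: demand=5,sold=1 ship[1->2]=1 ship[0->1]=1 prod=2 -> [14 4 1]
Step 8: demand=5,sold=1 ship[1->2]=1 ship[0->1]=1 prod=2 -> [15 4 1]
Step 9: demand=5,sold=1 ship[1->2]=1 ship[0->1]=1 prod=2 -> [16 4 1]
Step 10: demand=5,sold=1 ship[1->2]=1 ship[0->1]=1 prod=2 -> [17 4 1]
Step 11: demand=5,sold=1 ship[1->2]=1 ship[0->1]=1 prod=2 -> [18 4 1]
Step 12: demand=5,sold=1 ship[1->2]=1 ship[0->1]=1 prod=2 -> [19 4 1]
First stockout at step 4

4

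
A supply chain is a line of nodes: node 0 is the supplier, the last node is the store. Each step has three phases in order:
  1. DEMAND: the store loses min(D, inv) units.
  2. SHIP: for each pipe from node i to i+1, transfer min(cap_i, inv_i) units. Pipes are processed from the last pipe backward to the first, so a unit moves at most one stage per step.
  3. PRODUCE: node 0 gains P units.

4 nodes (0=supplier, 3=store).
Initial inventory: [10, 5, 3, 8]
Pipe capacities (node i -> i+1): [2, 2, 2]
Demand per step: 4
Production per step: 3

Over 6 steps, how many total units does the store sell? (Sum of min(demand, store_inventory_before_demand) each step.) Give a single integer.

Answer: 18

Derivation:
Step 1: sold=4 (running total=4) -> [11 5 3 6]
Step 2: sold=4 (running total=8) -> [12 5 3 4]
Step 3: sold=4 (running total=12) -> [13 5 3 2]
Step 4: sold=2 (running total=14) -> [14 5 3 2]
Step 5: sold=2 (running total=16) -> [15 5 3 2]
Step 6: sold=2 (running total=18) -> [16 5 3 2]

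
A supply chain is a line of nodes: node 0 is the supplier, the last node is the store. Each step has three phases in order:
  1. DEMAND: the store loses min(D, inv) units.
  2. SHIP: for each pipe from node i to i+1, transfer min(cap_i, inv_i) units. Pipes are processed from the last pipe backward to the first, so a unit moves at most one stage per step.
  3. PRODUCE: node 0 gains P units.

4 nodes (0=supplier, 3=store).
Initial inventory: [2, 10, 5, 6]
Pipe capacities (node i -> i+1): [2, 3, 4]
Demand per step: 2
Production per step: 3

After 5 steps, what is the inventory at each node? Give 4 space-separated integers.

Step 1: demand=2,sold=2 ship[2->3]=4 ship[1->2]=3 ship[0->1]=2 prod=3 -> inv=[3 9 4 8]
Step 2: demand=2,sold=2 ship[2->3]=4 ship[1->2]=3 ship[0->1]=2 prod=3 -> inv=[4 8 3 10]
Step 3: demand=2,sold=2 ship[2->3]=3 ship[1->2]=3 ship[0->1]=2 prod=3 -> inv=[5 7 3 11]
Step 4: demand=2,sold=2 ship[2->3]=3 ship[1->2]=3 ship[0->1]=2 prod=3 -> inv=[6 6 3 12]
Step 5: demand=2,sold=2 ship[2->3]=3 ship[1->2]=3 ship[0->1]=2 prod=3 -> inv=[7 5 3 13]

7 5 3 13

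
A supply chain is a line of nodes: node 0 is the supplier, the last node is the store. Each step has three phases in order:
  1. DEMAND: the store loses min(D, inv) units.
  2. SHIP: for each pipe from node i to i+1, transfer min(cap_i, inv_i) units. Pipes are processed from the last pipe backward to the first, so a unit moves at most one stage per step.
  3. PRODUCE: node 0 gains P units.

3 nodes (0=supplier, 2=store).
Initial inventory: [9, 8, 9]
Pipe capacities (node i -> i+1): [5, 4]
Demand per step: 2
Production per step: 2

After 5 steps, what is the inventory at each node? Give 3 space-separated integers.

Step 1: demand=2,sold=2 ship[1->2]=4 ship[0->1]=5 prod=2 -> inv=[6 9 11]
Step 2: demand=2,sold=2 ship[1->2]=4 ship[0->1]=5 prod=2 -> inv=[3 10 13]
Step 3: demand=2,sold=2 ship[1->2]=4 ship[0->1]=3 prod=2 -> inv=[2 9 15]
Step 4: demand=2,sold=2 ship[1->2]=4 ship[0->1]=2 prod=2 -> inv=[2 7 17]
Step 5: demand=2,sold=2 ship[1->2]=4 ship[0->1]=2 prod=2 -> inv=[2 5 19]

2 5 19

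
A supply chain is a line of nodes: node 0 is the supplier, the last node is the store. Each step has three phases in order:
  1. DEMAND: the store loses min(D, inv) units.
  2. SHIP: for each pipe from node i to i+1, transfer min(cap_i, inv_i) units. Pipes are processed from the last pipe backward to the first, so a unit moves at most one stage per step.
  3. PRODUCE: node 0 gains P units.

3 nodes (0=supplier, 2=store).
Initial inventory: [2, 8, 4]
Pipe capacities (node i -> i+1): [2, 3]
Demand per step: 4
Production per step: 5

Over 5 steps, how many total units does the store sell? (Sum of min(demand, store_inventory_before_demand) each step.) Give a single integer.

Step 1: sold=4 (running total=4) -> [5 7 3]
Step 2: sold=3 (running total=7) -> [8 6 3]
Step 3: sold=3 (running total=10) -> [11 5 3]
Step 4: sold=3 (running total=13) -> [14 4 3]
Step 5: sold=3 (running total=16) -> [17 3 3]

Answer: 16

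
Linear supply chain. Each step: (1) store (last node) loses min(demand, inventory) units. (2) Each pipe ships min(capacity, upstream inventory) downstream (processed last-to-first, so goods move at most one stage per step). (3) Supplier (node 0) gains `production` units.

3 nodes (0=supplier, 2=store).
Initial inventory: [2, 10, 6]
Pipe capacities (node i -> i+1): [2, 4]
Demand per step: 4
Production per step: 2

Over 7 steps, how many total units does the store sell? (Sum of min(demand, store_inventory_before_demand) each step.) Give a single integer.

Step 1: sold=4 (running total=4) -> [2 8 6]
Step 2: sold=4 (running total=8) -> [2 6 6]
Step 3: sold=4 (running total=12) -> [2 4 6]
Step 4: sold=4 (running total=16) -> [2 2 6]
Step 5: sold=4 (running total=20) -> [2 2 4]
Step 6: sold=4 (running total=24) -> [2 2 2]
Step 7: sold=2 (running total=26) -> [2 2 2]

Answer: 26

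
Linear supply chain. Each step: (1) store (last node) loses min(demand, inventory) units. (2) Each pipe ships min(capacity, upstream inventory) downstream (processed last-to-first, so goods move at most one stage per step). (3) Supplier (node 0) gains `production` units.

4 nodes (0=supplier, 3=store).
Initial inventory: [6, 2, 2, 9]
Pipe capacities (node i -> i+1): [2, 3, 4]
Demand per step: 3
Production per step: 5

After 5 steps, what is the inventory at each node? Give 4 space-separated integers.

Step 1: demand=3,sold=3 ship[2->3]=2 ship[1->2]=2 ship[0->1]=2 prod=5 -> inv=[9 2 2 8]
Step 2: demand=3,sold=3 ship[2->3]=2 ship[1->2]=2 ship[0->1]=2 prod=5 -> inv=[12 2 2 7]
Step 3: demand=3,sold=3 ship[2->3]=2 ship[1->2]=2 ship[0->1]=2 prod=5 -> inv=[15 2 2 6]
Step 4: demand=3,sold=3 ship[2->3]=2 ship[1->2]=2 ship[0->1]=2 prod=5 -> inv=[18 2 2 5]
Step 5: demand=3,sold=3 ship[2->3]=2 ship[1->2]=2 ship[0->1]=2 prod=5 -> inv=[21 2 2 4]

21 2 2 4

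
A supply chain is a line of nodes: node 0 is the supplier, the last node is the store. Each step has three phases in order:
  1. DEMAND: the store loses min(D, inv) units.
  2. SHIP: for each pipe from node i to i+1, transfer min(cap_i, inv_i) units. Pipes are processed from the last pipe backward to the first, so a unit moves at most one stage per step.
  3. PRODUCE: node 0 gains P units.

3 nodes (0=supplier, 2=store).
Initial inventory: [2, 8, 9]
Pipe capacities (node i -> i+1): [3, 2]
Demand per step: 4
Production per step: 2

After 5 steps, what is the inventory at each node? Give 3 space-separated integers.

Step 1: demand=4,sold=4 ship[1->2]=2 ship[0->1]=2 prod=2 -> inv=[2 8 7]
Step 2: demand=4,sold=4 ship[1->2]=2 ship[0->1]=2 prod=2 -> inv=[2 8 5]
Step 3: demand=4,sold=4 ship[1->2]=2 ship[0->1]=2 prod=2 -> inv=[2 8 3]
Step 4: demand=4,sold=3 ship[1->2]=2 ship[0->1]=2 prod=2 -> inv=[2 8 2]
Step 5: demand=4,sold=2 ship[1->2]=2 ship[0->1]=2 prod=2 -> inv=[2 8 2]

2 8 2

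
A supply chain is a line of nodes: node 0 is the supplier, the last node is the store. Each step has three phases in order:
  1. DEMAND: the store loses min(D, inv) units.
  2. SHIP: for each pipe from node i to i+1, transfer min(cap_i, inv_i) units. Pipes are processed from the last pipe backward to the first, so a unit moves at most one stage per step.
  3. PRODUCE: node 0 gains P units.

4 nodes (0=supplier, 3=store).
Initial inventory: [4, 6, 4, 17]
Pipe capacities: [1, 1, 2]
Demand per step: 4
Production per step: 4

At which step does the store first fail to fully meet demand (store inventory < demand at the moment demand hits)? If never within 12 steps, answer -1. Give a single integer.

Step 1: demand=4,sold=4 ship[2->3]=2 ship[1->2]=1 ship[0->1]=1 prod=4 -> [7 6 3 15]
Step 2: demand=4,sold=4 ship[2->3]=2 ship[1->2]=1 ship[0->1]=1 prod=4 -> [10 6 2 13]
Step 3: demand=4,sold=4 ship[2->3]=2 ship[1->2]=1 ship[0->1]=1 prod=4 -> [13 6 1 11]
Step 4: demand=4,sold=4 ship[2->3]=1 ship[1->2]=1 ship[0->1]=1 prod=4 -> [16 6 1 8]
Step 5: demand=4,sold=4 ship[2->3]=1 ship[1->2]=1 ship[0->1]=1 prod=4 -> [19 6 1 5]
Step 6: demand=4,sold=4 ship[2->3]=1 ship[1->2]=1 ship[0->1]=1 prod=4 -> [22 6 1 2]
Step 7: demand=4,sold=2 ship[2->3]=1 ship[1->2]=1 ship[0->1]=1 prod=4 -> [25 6 1 1]
Step 8: demand=4,sold=1 ship[2->3]=1 ship[1->2]=1 ship[0->1]=1 prod=4 -> [28 6 1 1]
Step 9: demand=4,sold=1 ship[2->3]=1 ship[1->2]=1 ship[0->1]=1 prod=4 -> [31 6 1 1]
Step 10: demand=4,sold=1 ship[2->3]=1 ship[1->2]=1 ship[0->1]=1 prod=4 -> [34 6 1 1]
Step 11: demand=4,sold=1 ship[2->3]=1 ship[1->2]=1 ship[0->1]=1 prod=4 -> [37 6 1 1]
Step 12: demand=4,sold=1 ship[2->3]=1 ship[1->2]=1 ship[0->1]=1 prod=4 -> [40 6 1 1]
First stockout at step 7

7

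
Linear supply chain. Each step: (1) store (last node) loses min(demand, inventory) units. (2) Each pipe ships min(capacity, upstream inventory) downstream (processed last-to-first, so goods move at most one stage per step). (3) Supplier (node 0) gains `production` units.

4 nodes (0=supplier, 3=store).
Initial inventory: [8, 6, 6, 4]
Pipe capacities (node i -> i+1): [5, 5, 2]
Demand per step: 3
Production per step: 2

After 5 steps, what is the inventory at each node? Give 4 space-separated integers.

Step 1: demand=3,sold=3 ship[2->3]=2 ship[1->2]=5 ship[0->1]=5 prod=2 -> inv=[5 6 9 3]
Step 2: demand=3,sold=3 ship[2->3]=2 ship[1->2]=5 ship[0->1]=5 prod=2 -> inv=[2 6 12 2]
Step 3: demand=3,sold=2 ship[2->3]=2 ship[1->2]=5 ship[0->1]=2 prod=2 -> inv=[2 3 15 2]
Step 4: demand=3,sold=2 ship[2->3]=2 ship[1->2]=3 ship[0->1]=2 prod=2 -> inv=[2 2 16 2]
Step 5: demand=3,sold=2 ship[2->3]=2 ship[1->2]=2 ship[0->1]=2 prod=2 -> inv=[2 2 16 2]

2 2 16 2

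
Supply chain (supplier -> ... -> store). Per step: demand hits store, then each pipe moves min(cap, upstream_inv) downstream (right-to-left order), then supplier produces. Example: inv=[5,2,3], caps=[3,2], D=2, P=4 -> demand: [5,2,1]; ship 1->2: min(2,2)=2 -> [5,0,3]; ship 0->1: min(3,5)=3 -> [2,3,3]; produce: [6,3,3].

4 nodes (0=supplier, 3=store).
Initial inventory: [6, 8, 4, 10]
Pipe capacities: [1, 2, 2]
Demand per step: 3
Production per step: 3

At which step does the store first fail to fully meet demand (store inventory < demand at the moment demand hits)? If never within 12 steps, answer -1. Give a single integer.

Step 1: demand=3,sold=3 ship[2->3]=2 ship[1->2]=2 ship[0->1]=1 prod=3 -> [8 7 4 9]
Step 2: demand=3,sold=3 ship[2->3]=2 ship[1->2]=2 ship[0->1]=1 prod=3 -> [10 6 4 8]
Step 3: demand=3,sold=3 ship[2->3]=2 ship[1->2]=2 ship[0->1]=1 prod=3 -> [12 5 4 7]
Step 4: demand=3,sold=3 ship[2->3]=2 ship[1->2]=2 ship[0->1]=1 prod=3 -> [14 4 4 6]
Step 5: demand=3,sold=3 ship[2->3]=2 ship[1->2]=2 ship[0->1]=1 prod=3 -> [16 3 4 5]
Step 6: demand=3,sold=3 ship[2->3]=2 ship[1->2]=2 ship[0->1]=1 prod=3 -> [18 2 4 4]
Step 7: demand=3,sold=3 ship[2->3]=2 ship[1->2]=2 ship[0->1]=1 prod=3 -> [20 1 4 3]
Step 8: demand=3,sold=3 ship[2->3]=2 ship[1->2]=1 ship[0->1]=1 prod=3 -> [22 1 3 2]
Step 9: demand=3,sold=2 ship[2->3]=2 ship[1->2]=1 ship[0->1]=1 prod=3 -> [24 1 2 2]
Step 10: demand=3,sold=2 ship[2->3]=2 ship[1->2]=1 ship[0->1]=1 prod=3 -> [26 1 1 2]
Step 11: demand=3,sold=2 ship[2->3]=1 ship[1->2]=1 ship[0->1]=1 prod=3 -> [28 1 1 1]
Step 12: demand=3,sold=1 ship[2->3]=1 ship[1->2]=1 ship[0->1]=1 prod=3 -> [30 1 1 1]
First stockout at step 9

9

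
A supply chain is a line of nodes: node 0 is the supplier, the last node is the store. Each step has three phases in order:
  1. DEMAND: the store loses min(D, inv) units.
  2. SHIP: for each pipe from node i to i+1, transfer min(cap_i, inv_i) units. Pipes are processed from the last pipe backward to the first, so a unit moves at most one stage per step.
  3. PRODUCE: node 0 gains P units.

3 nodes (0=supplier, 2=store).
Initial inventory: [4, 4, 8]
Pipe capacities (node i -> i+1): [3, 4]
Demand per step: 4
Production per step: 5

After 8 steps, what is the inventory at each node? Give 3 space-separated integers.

Step 1: demand=4,sold=4 ship[1->2]=4 ship[0->1]=3 prod=5 -> inv=[6 3 8]
Step 2: demand=4,sold=4 ship[1->2]=3 ship[0->1]=3 prod=5 -> inv=[8 3 7]
Step 3: demand=4,sold=4 ship[1->2]=3 ship[0->1]=3 prod=5 -> inv=[10 3 6]
Step 4: demand=4,sold=4 ship[1->2]=3 ship[0->1]=3 prod=5 -> inv=[12 3 5]
Step 5: demand=4,sold=4 ship[1->2]=3 ship[0->1]=3 prod=5 -> inv=[14 3 4]
Step 6: demand=4,sold=4 ship[1->2]=3 ship[0->1]=3 prod=5 -> inv=[16 3 3]
Step 7: demand=4,sold=3 ship[1->2]=3 ship[0->1]=3 prod=5 -> inv=[18 3 3]
Step 8: demand=4,sold=3 ship[1->2]=3 ship[0->1]=3 prod=5 -> inv=[20 3 3]

20 3 3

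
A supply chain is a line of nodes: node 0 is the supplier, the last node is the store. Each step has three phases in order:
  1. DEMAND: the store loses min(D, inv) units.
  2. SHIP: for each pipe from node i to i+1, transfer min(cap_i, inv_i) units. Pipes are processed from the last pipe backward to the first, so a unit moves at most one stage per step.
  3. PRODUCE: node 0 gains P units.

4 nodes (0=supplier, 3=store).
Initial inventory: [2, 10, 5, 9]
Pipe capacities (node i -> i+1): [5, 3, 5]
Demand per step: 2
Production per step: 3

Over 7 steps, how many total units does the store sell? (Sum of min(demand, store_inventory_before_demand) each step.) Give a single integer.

Answer: 14

Derivation:
Step 1: sold=2 (running total=2) -> [3 9 3 12]
Step 2: sold=2 (running total=4) -> [3 9 3 13]
Step 3: sold=2 (running total=6) -> [3 9 3 14]
Step 4: sold=2 (running total=8) -> [3 9 3 15]
Step 5: sold=2 (running total=10) -> [3 9 3 16]
Step 6: sold=2 (running total=12) -> [3 9 3 17]
Step 7: sold=2 (running total=14) -> [3 9 3 18]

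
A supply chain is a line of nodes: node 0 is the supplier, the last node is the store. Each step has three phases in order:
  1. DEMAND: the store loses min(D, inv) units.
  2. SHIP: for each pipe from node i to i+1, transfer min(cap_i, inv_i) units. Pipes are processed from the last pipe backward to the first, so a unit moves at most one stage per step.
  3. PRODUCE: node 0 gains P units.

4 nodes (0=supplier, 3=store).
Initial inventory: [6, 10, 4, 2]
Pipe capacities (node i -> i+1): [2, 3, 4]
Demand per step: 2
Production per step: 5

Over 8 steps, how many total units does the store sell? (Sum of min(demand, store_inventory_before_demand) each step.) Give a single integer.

Step 1: sold=2 (running total=2) -> [9 9 3 4]
Step 2: sold=2 (running total=4) -> [12 8 3 5]
Step 3: sold=2 (running total=6) -> [15 7 3 6]
Step 4: sold=2 (running total=8) -> [18 6 3 7]
Step 5: sold=2 (running total=10) -> [21 5 3 8]
Step 6: sold=2 (running total=12) -> [24 4 3 9]
Step 7: sold=2 (running total=14) -> [27 3 3 10]
Step 8: sold=2 (running total=16) -> [30 2 3 11]

Answer: 16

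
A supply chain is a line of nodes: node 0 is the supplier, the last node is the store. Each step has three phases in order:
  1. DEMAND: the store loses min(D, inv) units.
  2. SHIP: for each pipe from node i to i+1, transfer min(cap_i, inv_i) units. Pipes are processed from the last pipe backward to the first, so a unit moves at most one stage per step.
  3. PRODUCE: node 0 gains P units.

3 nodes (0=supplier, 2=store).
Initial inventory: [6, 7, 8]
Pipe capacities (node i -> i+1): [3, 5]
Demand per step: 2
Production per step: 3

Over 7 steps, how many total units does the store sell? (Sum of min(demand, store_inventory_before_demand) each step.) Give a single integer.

Answer: 14

Derivation:
Step 1: sold=2 (running total=2) -> [6 5 11]
Step 2: sold=2 (running total=4) -> [6 3 14]
Step 3: sold=2 (running total=6) -> [6 3 15]
Step 4: sold=2 (running total=8) -> [6 3 16]
Step 5: sold=2 (running total=10) -> [6 3 17]
Step 6: sold=2 (running total=12) -> [6 3 18]
Step 7: sold=2 (running total=14) -> [6 3 19]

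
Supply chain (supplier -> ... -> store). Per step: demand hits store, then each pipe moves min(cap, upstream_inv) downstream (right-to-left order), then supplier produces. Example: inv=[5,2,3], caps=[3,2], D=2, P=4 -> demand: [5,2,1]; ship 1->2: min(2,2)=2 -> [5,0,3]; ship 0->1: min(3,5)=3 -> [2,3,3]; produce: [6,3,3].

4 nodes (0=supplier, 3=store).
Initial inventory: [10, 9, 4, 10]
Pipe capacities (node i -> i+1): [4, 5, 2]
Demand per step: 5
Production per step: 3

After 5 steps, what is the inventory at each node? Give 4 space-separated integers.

Step 1: demand=5,sold=5 ship[2->3]=2 ship[1->2]=5 ship[0->1]=4 prod=3 -> inv=[9 8 7 7]
Step 2: demand=5,sold=5 ship[2->3]=2 ship[1->2]=5 ship[0->1]=4 prod=3 -> inv=[8 7 10 4]
Step 3: demand=5,sold=4 ship[2->3]=2 ship[1->2]=5 ship[0->1]=4 prod=3 -> inv=[7 6 13 2]
Step 4: demand=5,sold=2 ship[2->3]=2 ship[1->2]=5 ship[0->1]=4 prod=3 -> inv=[6 5 16 2]
Step 5: demand=5,sold=2 ship[2->3]=2 ship[1->2]=5 ship[0->1]=4 prod=3 -> inv=[5 4 19 2]

5 4 19 2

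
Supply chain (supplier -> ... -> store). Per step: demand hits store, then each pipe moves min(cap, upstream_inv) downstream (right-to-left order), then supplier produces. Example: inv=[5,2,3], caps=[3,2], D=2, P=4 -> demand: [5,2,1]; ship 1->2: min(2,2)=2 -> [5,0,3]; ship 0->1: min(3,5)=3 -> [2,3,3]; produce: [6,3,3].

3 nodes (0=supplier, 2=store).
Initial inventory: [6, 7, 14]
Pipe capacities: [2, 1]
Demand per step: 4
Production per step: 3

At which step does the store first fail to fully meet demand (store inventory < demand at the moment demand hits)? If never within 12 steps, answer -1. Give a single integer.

Step 1: demand=4,sold=4 ship[1->2]=1 ship[0->1]=2 prod=3 -> [7 8 11]
Step 2: demand=4,sold=4 ship[1->2]=1 ship[0->1]=2 prod=3 -> [8 9 8]
Step 3: demand=4,sold=4 ship[1->2]=1 ship[0->1]=2 prod=3 -> [9 10 5]
Step 4: demand=4,sold=4 ship[1->2]=1 ship[0->1]=2 prod=3 -> [10 11 2]
Step 5: demand=4,sold=2 ship[1->2]=1 ship[0->1]=2 prod=3 -> [11 12 1]
Step 6: demand=4,sold=1 ship[1->2]=1 ship[0->1]=2 prod=3 -> [12 13 1]
Step 7: demand=4,sold=1 ship[1->2]=1 ship[0->1]=2 prod=3 -> [13 14 1]
Step 8: demand=4,sold=1 ship[1->2]=1 ship[0->1]=2 prod=3 -> [14 15 1]
Step 9: demand=4,sold=1 ship[1->2]=1 ship[0->1]=2 prod=3 -> [15 16 1]
Step 10: demand=4,sold=1 ship[1->2]=1 ship[0->1]=2 prod=3 -> [16 17 1]
Step 11: demand=4,sold=1 ship[1->2]=1 ship[0->1]=2 prod=3 -> [17 18 1]
Step 12: demand=4,sold=1 ship[1->2]=1 ship[0->1]=2 prod=3 -> [18 19 1]
First stockout at step 5

5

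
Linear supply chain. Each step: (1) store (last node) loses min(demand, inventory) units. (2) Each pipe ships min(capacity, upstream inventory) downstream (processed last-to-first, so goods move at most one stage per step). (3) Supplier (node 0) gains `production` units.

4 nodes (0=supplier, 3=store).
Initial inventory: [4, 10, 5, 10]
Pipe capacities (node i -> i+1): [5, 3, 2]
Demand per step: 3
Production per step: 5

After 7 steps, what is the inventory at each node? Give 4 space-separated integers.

Step 1: demand=3,sold=3 ship[2->3]=2 ship[1->2]=3 ship[0->1]=4 prod=5 -> inv=[5 11 6 9]
Step 2: demand=3,sold=3 ship[2->3]=2 ship[1->2]=3 ship[0->1]=5 prod=5 -> inv=[5 13 7 8]
Step 3: demand=3,sold=3 ship[2->3]=2 ship[1->2]=3 ship[0->1]=5 prod=5 -> inv=[5 15 8 7]
Step 4: demand=3,sold=3 ship[2->3]=2 ship[1->2]=3 ship[0->1]=5 prod=5 -> inv=[5 17 9 6]
Step 5: demand=3,sold=3 ship[2->3]=2 ship[1->2]=3 ship[0->1]=5 prod=5 -> inv=[5 19 10 5]
Step 6: demand=3,sold=3 ship[2->3]=2 ship[1->2]=3 ship[0->1]=5 prod=5 -> inv=[5 21 11 4]
Step 7: demand=3,sold=3 ship[2->3]=2 ship[1->2]=3 ship[0->1]=5 prod=5 -> inv=[5 23 12 3]

5 23 12 3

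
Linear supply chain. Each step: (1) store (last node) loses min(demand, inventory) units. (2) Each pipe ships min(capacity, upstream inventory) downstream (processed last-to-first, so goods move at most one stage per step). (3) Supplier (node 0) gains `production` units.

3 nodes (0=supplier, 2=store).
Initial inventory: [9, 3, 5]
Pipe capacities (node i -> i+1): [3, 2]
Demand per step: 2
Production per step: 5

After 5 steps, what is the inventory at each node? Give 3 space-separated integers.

Step 1: demand=2,sold=2 ship[1->2]=2 ship[0->1]=3 prod=5 -> inv=[11 4 5]
Step 2: demand=2,sold=2 ship[1->2]=2 ship[0->1]=3 prod=5 -> inv=[13 5 5]
Step 3: demand=2,sold=2 ship[1->2]=2 ship[0->1]=3 prod=5 -> inv=[15 6 5]
Step 4: demand=2,sold=2 ship[1->2]=2 ship[0->1]=3 prod=5 -> inv=[17 7 5]
Step 5: demand=2,sold=2 ship[1->2]=2 ship[0->1]=3 prod=5 -> inv=[19 8 5]

19 8 5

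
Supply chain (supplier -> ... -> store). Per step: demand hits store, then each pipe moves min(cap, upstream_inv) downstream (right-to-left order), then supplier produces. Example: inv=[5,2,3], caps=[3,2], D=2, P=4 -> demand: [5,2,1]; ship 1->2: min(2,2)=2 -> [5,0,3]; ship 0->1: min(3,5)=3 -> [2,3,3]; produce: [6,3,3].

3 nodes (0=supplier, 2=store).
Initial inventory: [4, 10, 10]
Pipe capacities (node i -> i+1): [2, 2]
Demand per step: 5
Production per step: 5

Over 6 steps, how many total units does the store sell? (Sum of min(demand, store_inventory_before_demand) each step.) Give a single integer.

Answer: 20

Derivation:
Step 1: sold=5 (running total=5) -> [7 10 7]
Step 2: sold=5 (running total=10) -> [10 10 4]
Step 3: sold=4 (running total=14) -> [13 10 2]
Step 4: sold=2 (running total=16) -> [16 10 2]
Step 5: sold=2 (running total=18) -> [19 10 2]
Step 6: sold=2 (running total=20) -> [22 10 2]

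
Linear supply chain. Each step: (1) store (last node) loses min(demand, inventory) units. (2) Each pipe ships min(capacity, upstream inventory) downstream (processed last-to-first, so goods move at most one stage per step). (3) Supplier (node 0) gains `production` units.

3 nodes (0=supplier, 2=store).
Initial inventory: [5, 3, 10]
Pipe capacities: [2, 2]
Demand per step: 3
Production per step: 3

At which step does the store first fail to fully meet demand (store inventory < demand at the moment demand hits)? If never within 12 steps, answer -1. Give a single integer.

Step 1: demand=3,sold=3 ship[1->2]=2 ship[0->1]=2 prod=3 -> [6 3 9]
Step 2: demand=3,sold=3 ship[1->2]=2 ship[0->1]=2 prod=3 -> [7 3 8]
Step 3: demand=3,sold=3 ship[1->2]=2 ship[0->1]=2 prod=3 -> [8 3 7]
Step 4: demand=3,sold=3 ship[1->2]=2 ship[0->1]=2 prod=3 -> [9 3 6]
Step 5: demand=3,sold=3 ship[1->2]=2 ship[0->1]=2 prod=3 -> [10 3 5]
Step 6: demand=3,sold=3 ship[1->2]=2 ship[0->1]=2 prod=3 -> [11 3 4]
Step 7: demand=3,sold=3 ship[1->2]=2 ship[0->1]=2 prod=3 -> [12 3 3]
Step 8: demand=3,sold=3 ship[1->2]=2 ship[0->1]=2 prod=3 -> [13 3 2]
Step 9: demand=3,sold=2 ship[1->2]=2 ship[0->1]=2 prod=3 -> [14 3 2]
Step 10: demand=3,sold=2 ship[1->2]=2 ship[0->1]=2 prod=3 -> [15 3 2]
Step 11: demand=3,sold=2 ship[1->2]=2 ship[0->1]=2 prod=3 -> [16 3 2]
Step 12: demand=3,sold=2 ship[1->2]=2 ship[0->1]=2 prod=3 -> [17 3 2]
First stockout at step 9

9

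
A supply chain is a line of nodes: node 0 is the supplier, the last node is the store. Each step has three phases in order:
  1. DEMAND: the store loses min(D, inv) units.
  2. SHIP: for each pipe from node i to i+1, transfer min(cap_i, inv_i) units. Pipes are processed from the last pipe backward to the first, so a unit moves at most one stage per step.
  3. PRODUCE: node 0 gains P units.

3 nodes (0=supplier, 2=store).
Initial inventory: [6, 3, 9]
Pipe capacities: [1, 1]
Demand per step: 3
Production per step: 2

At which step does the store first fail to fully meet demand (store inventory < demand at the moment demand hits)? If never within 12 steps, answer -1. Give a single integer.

Step 1: demand=3,sold=3 ship[1->2]=1 ship[0->1]=1 prod=2 -> [7 3 7]
Step 2: demand=3,sold=3 ship[1->2]=1 ship[0->1]=1 prod=2 -> [8 3 5]
Step 3: demand=3,sold=3 ship[1->2]=1 ship[0->1]=1 prod=2 -> [9 3 3]
Step 4: demand=3,sold=3 ship[1->2]=1 ship[0->1]=1 prod=2 -> [10 3 1]
Step 5: demand=3,sold=1 ship[1->2]=1 ship[0->1]=1 prod=2 -> [11 3 1]
Step 6: demand=3,sold=1 ship[1->2]=1 ship[0->1]=1 prod=2 -> [12 3 1]
Step 7: demand=3,sold=1 ship[1->2]=1 ship[0->1]=1 prod=2 -> [13 3 1]
Step 8: demand=3,sold=1 ship[1->2]=1 ship[0->1]=1 prod=2 -> [14 3 1]
Step 9: demand=3,sold=1 ship[1->2]=1 ship[0->1]=1 prod=2 -> [15 3 1]
Step 10: demand=3,sold=1 ship[1->2]=1 ship[0->1]=1 prod=2 -> [16 3 1]
Step 11: demand=3,sold=1 ship[1->2]=1 ship[0->1]=1 prod=2 -> [17 3 1]
Step 12: demand=3,sold=1 ship[1->2]=1 ship[0->1]=1 prod=2 -> [18 3 1]
First stockout at step 5

5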